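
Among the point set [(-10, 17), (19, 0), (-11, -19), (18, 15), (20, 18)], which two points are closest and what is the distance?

Computing all pairwise distances among 5 points:

d((-10, 17), (19, 0)) = 33.6155
d((-10, 17), (-11, -19)) = 36.0139
d((-10, 17), (18, 15)) = 28.0713
d((-10, 17), (20, 18)) = 30.0167
d((19, 0), (-11, -19)) = 35.5106
d((19, 0), (18, 15)) = 15.0333
d((19, 0), (20, 18)) = 18.0278
d((-11, -19), (18, 15)) = 44.6878
d((-11, -19), (20, 18)) = 48.2701
d((18, 15), (20, 18)) = 3.6056 <-- minimum

Closest pair: (18, 15) and (20, 18) with distance 3.6056

The closest pair is (18, 15) and (20, 18) with Euclidean distance 3.6056. For 5 points, brute-force pairwise comparison is shown above. For large n, the divide-and-conquer algorithm (sort by x, recurse on halves, check the dividing strip) achieves O(n log n).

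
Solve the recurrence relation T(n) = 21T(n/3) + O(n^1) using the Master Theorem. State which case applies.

Master Theorem for T(n) = 21T(n/3) + O(n^1):

a = 21, b = 3, c = 1
log_b(a) = log_3(21) = 2.7712

Case 1: c = 1 < log_3(21) = 2.7712
T(n) = O(n^(log_3 21))

For T(n) = 21T(n/3) + O(n^1): log_3(21) = 2.7712. This is Case 1 of the Master Theorem (c < log_b(a), work dominated by leaves), giving O(n^(log_3 21)).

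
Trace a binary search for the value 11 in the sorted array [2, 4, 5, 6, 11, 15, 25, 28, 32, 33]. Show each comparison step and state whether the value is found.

Binary search for 11 in [2, 4, 5, 6, 11, 15, 25, 28, 32, 33]:

lo=0, hi=9, mid=4, arr[mid]=11 -> Found target at index 4!

Binary search finds 11 at index 4 after 1 comparisons. The search repeatedly halves the search space by comparing with the middle element.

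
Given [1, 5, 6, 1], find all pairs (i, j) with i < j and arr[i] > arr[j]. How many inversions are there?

Finding inversions in [1, 5, 6, 1]:

(1, 3): arr[1]=5 > arr[3]=1
(2, 3): arr[2]=6 > arr[3]=1

Total inversions: 2

The array has 2 inversion(s): (1,3), (2,3). Each pair (i,j) satisfies i < j and arr[i] > arr[j].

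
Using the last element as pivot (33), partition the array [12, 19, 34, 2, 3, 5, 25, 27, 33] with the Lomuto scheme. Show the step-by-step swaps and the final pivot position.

Lomuto partition with pivot = 33:

Initial array: [12, 19, 34, 2, 3, 5, 25, 27, 33]

arr[0]=12 <= 33: swap with position 0, array becomes [12, 19, 34, 2, 3, 5, 25, 27, 33]
arr[1]=19 <= 33: swap with position 1, array becomes [12, 19, 34, 2, 3, 5, 25, 27, 33]
arr[2]=34 > 33: no swap
arr[3]=2 <= 33: swap with position 2, array becomes [12, 19, 2, 34, 3, 5, 25, 27, 33]
arr[4]=3 <= 33: swap with position 3, array becomes [12, 19, 2, 3, 34, 5, 25, 27, 33]
arr[5]=5 <= 33: swap with position 4, array becomes [12, 19, 2, 3, 5, 34, 25, 27, 33]
arr[6]=25 <= 33: swap with position 5, array becomes [12, 19, 2, 3, 5, 25, 34, 27, 33]
arr[7]=27 <= 33: swap with position 6, array becomes [12, 19, 2, 3, 5, 25, 27, 34, 33]

Place pivot at position 7: [12, 19, 2, 3, 5, 25, 27, 33, 34]
Pivot position: 7

After partitioning with pivot 33, the array becomes [12, 19, 2, 3, 5, 25, 27, 33, 34]. The pivot is placed at index 7. All elements to the left of the pivot are <= 33, and all elements to the right are > 33.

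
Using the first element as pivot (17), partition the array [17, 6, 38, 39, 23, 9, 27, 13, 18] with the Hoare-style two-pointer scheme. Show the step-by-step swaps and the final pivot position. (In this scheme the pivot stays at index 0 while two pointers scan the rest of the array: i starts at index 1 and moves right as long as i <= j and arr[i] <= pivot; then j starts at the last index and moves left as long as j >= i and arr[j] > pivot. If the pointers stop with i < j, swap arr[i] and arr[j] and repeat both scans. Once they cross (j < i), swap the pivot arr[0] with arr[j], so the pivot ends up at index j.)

Hoare-style two-pointer partition with pivot = 17:

Initial array: [17, 6, 38, 39, 23, 9, 27, 13, 18]

Pointers start at i = 1, j = 8.
i stops at index 2 (arr[2]=38 > 17), j stops at index 7 (arr[7]=13 <= 17): swap arr[2] and arr[7], array becomes [17, 6, 13, 39, 23, 9, 27, 38, 18]
i stops at index 3 (arr[3]=39 > 17), j stops at index 5 (arr[5]=9 <= 17): swap arr[3] and arr[5], array becomes [17, 6, 13, 9, 23, 39, 27, 38, 18]
i ends at 4, j ends at 3: the pointers have crossed (j < i), so scanning stops.

Swap pivot arr[0] with arr[3] to place pivot at position 3: [9, 6, 13, 17, 23, 39, 27, 38, 18]
Pivot position: 3

After partitioning with pivot 17, the array becomes [9, 6, 13, 17, 23, 39, 27, 38, 18]. The pivot is placed at index 3. All elements to the left of the pivot are <= 17, and all elements to the right are > 17.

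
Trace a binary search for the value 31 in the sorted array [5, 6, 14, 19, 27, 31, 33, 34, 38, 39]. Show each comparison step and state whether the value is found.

Binary search for 31 in [5, 6, 14, 19, 27, 31, 33, 34, 38, 39]:

lo=0, hi=9, mid=4, arr[mid]=27 -> 27 < 31, search right half
lo=5, hi=9, mid=7, arr[mid]=34 -> 34 > 31, search left half
lo=5, hi=6, mid=5, arr[mid]=31 -> Found target at index 5!

Binary search finds 31 at index 5 after 3 comparisons. The search repeatedly halves the search space by comparing with the middle element.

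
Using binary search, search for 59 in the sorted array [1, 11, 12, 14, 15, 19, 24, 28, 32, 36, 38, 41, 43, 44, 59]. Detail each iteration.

Binary search for 59 in [1, 11, 12, 14, 15, 19, 24, 28, 32, 36, 38, 41, 43, 44, 59]:

lo=0, hi=14, mid=7, arr[mid]=28 -> 28 < 59, search right half
lo=8, hi=14, mid=11, arr[mid]=41 -> 41 < 59, search right half
lo=12, hi=14, mid=13, arr[mid]=44 -> 44 < 59, search right half
lo=14, hi=14, mid=14, arr[mid]=59 -> Found target at index 14!

Binary search finds 59 at index 14 after 4 comparisons. The search repeatedly halves the search space by comparing with the middle element.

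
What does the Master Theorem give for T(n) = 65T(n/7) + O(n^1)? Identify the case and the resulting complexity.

Master Theorem for T(n) = 65T(n/7) + O(n^1):

a = 65, b = 7, c = 1
log_b(a) = log_7(65) = 2.1452

Case 1: c = 1 < log_7(65) = 2.1452
T(n) = O(n^(log_7 65))

For T(n) = 65T(n/7) + O(n^1): log_7(65) = 2.1452. This is Case 1 of the Master Theorem (c < log_b(a), work dominated by leaves), giving O(n^(log_7 65)).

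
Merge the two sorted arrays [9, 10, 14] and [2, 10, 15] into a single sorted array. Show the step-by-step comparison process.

Merging process:

Compare 9 vs 2: take 2 from right. Merged: [2]
Compare 9 vs 10: take 9 from left. Merged: [2, 9]
Compare 10 vs 10: take 10 from left. Merged: [2, 9, 10]
Compare 14 vs 10: take 10 from right. Merged: [2, 9, 10, 10]
Compare 14 vs 15: take 14 from left. Merged: [2, 9, 10, 10, 14]
Append remaining from right: [15]. Merged: [2, 9, 10, 10, 14, 15]

Final merged array: [2, 9, 10, 10, 14, 15]
Total comparisons: 5

The merged array is [2, 9, 10, 10, 14, 15], requiring 5 comparisons. The merge step runs in O(n) time where n is the total number of elements.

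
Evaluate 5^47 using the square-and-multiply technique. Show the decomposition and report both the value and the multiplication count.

Computing 5^47 by squaring (build up from 5^1; each line after the first costs one multiplication):

5^1 = 5
5^2 = (5^1)^2 = 5^2 = 25
5^4 = (5^2)^2 = 25^2 = 625
5^5 = 5 * 5^4 = 5 * 625 = 3125
5^10 = (5^5)^2 = 3125^2 = 9765625
5^11 = 5 * 5^10 = 5 * 9765625 = 48828125
5^22 = (5^11)^2 = 48828125^2 = 2384185791015625
5^23 = 5 * 5^22 = 5 * 2384185791015625 = 11920928955078125
5^46 = (5^23)^2 = 11920928955078125^2 = 142108547152020037174224853515625
5^47 = 5 * 5^46 = 5 * 142108547152020037174224853515625 = 710542735760100185871124267578125

Result: 710542735760100185871124267578125
Multiplications needed: 9 (9 lines after 5^1)

5^47 = 710542735760100185871124267578125. Using exponentiation by squaring, this requires 9 multiplications. The key idea: if the exponent is even, square the half-power; if odd, multiply by the base once.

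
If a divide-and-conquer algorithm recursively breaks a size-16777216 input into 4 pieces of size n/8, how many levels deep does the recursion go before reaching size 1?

For divide and conquer with division factor 8:

Problem sizes at each level:
Level 0: 16777216
Level 1: 2097152
Level 2: 262144
Level 3: 32768
Level 4: 4096
Level 5: 512
Level 6: 64
Level 7: 8
Level 8: 1

The root is level 0 and the size-1 base case is level 8 (the tree spans levels 0 through 8, i.e. 9 levels counting the root), so the depth is the number of divisions: log_8(16777216) = 8

The recursion tree depth is log_8(16777216) = 8. At each level, the problem size is divided by 8, so it takes 8 divisions to reduce to a base case of size 1. The algorithm makes 4 recursive calls at each level.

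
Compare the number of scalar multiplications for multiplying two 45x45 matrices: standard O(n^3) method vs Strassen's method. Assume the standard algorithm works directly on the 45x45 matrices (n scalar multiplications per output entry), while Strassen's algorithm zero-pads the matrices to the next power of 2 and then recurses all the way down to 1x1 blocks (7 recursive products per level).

Matrix multiplication for 45x45 matrices:

Strassen's algorithm requires power-of-2 dimensions. Pad 45x45 to 64x64 (next power of 2).

Standard algorithm: 45^3 = 91125 multiplications
Strassen's algorithm: 7^(log2(64)) = 7^6 = 117649 multiplications
Difference: 91125 - 117649 = -26524 (Strassen uses MORE here due to padding overhead — for small or just-over-power-of-2 n, padding can outweigh the per-level savings)

Standard: 91125 multiplications (45^3). Strassen: 117649 multiplications (7^6, after padding to 64x64). Strassen reduces 8 recursive multiplications to 7 at each level.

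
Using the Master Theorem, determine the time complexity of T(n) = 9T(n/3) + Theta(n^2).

Master Theorem for T(n) = 9T(n/3) + O(n^2):

a = 9, b = 3, c = 2
log_b(a) = log_3(9) = 2.0000

Case 2: c = 2 = log_3(9) = 2.0000
T(n) = O(n^2 log n) = O(n^2 log n)

For T(n) = 9T(n/3) + O(n^2): log_3(9) = 2.0000. This is Case 2 of the Master Theorem (c = log_b(a), equal work at all levels), giving O(n^2 log n).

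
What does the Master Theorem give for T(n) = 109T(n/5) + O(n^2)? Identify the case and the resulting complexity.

Master Theorem for T(n) = 109T(n/5) + O(n^2):

a = 109, b = 5, c = 2
log_b(a) = log_5(109) = 2.9149

Case 1: c = 2 < log_5(109) = 2.9149
T(n) = O(n^(log_5 109))

For T(n) = 109T(n/5) + O(n^2): log_5(109) = 2.9149. This is Case 1 of the Master Theorem (c < log_b(a), work dominated by leaves), giving O(n^(log_5 109)).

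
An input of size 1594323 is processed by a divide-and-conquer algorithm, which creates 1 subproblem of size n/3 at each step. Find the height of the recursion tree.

For divide and conquer with division factor 3:

Problem sizes at each level:
Level 0: 1594323
Level 1: 531441
Level 2: 177147
Level 3: 59049
Level 4: 19683
Level 5: 6561
Level 6: 2187
Level 7: 729
Level 8: 243
Level 9: 81
Level 10: 27
Level 11: 9
Level 12: 3
Level 13: 1

The root is level 0 and the size-1 base case is level 13 (the tree spans levels 0 through 13, i.e. 14 levels counting the root), so the depth is the number of divisions: log_3(1594323) = 13

The recursion tree depth is log_3(1594323) = 13. At each level, the problem size is divided by 3, so it takes 13 divisions to reduce to a base case of size 1. The algorithm makes 1 recursive call at each level.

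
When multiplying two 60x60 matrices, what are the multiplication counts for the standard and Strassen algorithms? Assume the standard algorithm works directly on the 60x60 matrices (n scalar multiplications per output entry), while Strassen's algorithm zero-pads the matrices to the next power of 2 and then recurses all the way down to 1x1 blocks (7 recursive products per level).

Matrix multiplication for 60x60 matrices:

Strassen's algorithm requires power-of-2 dimensions. Pad 60x60 to 64x64 (next power of 2).

Standard algorithm: 60^3 = 216000 multiplications
Strassen's algorithm: 7^(log2(64)) = 7^6 = 117649 multiplications
Savings: 216000 - 117649 = 98351 multiplications

Standard: 216000 multiplications (60^3). Strassen: 117649 multiplications (7^6, after padding to 64x64). Strassen reduces 8 recursive multiplications to 7 at each level.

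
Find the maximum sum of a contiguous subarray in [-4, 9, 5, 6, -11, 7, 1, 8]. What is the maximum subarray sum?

Using Kadane's algorithm on [-4, 9, 5, 6, -11, 7, 1, 8]:

Scanning through the array:
Position 1 (value 9): max_ending_here = 9, max_so_far = 9
Position 2 (value 5): max_ending_here = 14, max_so_far = 14
Position 3 (value 6): max_ending_here = 20, max_so_far = 20
Position 4 (value -11): max_ending_here = 9, max_so_far = 20
Position 5 (value 7): max_ending_here = 16, max_so_far = 20
Position 6 (value 1): max_ending_here = 17, max_so_far = 20
Position 7 (value 8): max_ending_here = 25, max_so_far = 25

Maximum subarray: [9, 5, 6, -11, 7, 1, 8]
Maximum sum: 25

The maximum subarray is [9, 5, 6, -11, 7, 1, 8] with sum 25. This subarray runs from index 1 to index 7.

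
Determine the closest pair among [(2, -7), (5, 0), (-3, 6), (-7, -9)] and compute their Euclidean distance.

Computing all pairwise distances among 4 points:

d((2, -7), (5, 0)) = 7.6158 <-- minimum
d((2, -7), (-3, 6)) = 13.9284
d((2, -7), (-7, -9)) = 9.2195
d((5, 0), (-3, 6)) = 10.0
d((5, 0), (-7, -9)) = 15.0
d((-3, 6), (-7, -9)) = 15.5242

Closest pair: (2, -7) and (5, 0) with distance 7.6158

The closest pair is (2, -7) and (5, 0) with Euclidean distance 7.6158. For 4 points, brute-force pairwise comparison is shown above. For large n, the divide-and-conquer algorithm (sort by x, recurse on halves, check the dividing strip) achieves O(n log n).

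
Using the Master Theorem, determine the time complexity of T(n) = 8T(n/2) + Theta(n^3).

Master Theorem for T(n) = 8T(n/2) + O(n^3):

a = 8, b = 2, c = 3
log_b(a) = log_2(8) = 3.0000

Case 2: c = 3 = log_2(8) = 3.0000
T(n) = O(n^3 log n) = O(n^3 log n)

For T(n) = 8T(n/2) + O(n^3): log_2(8) = 3.0000. This is Case 2 of the Master Theorem (c = log_b(a), equal work at all levels), giving O(n^3 log n).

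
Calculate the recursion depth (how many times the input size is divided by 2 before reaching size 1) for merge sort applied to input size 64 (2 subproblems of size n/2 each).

For divide and conquer with division factor 2:

Problem sizes at each level:
Level 0: 64
Level 1: 32
Level 2: 16
Level 3: 8
Level 4: 4
Level 5: 2
Level 6: 1

The root is level 0 and the size-1 base case is level 6 (the tree spans levels 0 through 6, i.e. 7 levels counting the root), so the depth is the number of divisions: log_2(64) = 6

The recursion tree depth is log_2(64) = 6. At each level, the problem size is divided by 2, so it takes 6 divisions to reduce to a base case of size 1. The algorithm makes 2 recursive calls at each level.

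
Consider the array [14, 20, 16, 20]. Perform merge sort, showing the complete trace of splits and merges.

Merge sort trace:

Split: [14, 20, 16, 20] -> [14, 20] and [16, 20]
  Split: [14, 20] -> [14] and [20]
  Merge: [14] + [20] -> [14, 20]
  Split: [16, 20] -> [16] and [20]
  Merge: [16] + [20] -> [16, 20]
Merge: [14, 20] + [16, 20] -> [14, 16, 20, 20]

Final sorted array: [14, 16, 20, 20]

The merge sort proceeds by recursively splitting the array and merging sorted halves.
After all merges, the sorted array is [14, 16, 20, 20].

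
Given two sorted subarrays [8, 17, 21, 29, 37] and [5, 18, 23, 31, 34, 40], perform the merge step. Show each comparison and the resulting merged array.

Merging process:

Compare 8 vs 5: take 5 from right. Merged: [5]
Compare 8 vs 18: take 8 from left. Merged: [5, 8]
Compare 17 vs 18: take 17 from left. Merged: [5, 8, 17]
Compare 21 vs 18: take 18 from right. Merged: [5, 8, 17, 18]
Compare 21 vs 23: take 21 from left. Merged: [5, 8, 17, 18, 21]
Compare 29 vs 23: take 23 from right. Merged: [5, 8, 17, 18, 21, 23]
Compare 29 vs 31: take 29 from left. Merged: [5, 8, 17, 18, 21, 23, 29]
Compare 37 vs 31: take 31 from right. Merged: [5, 8, 17, 18, 21, 23, 29, 31]
Compare 37 vs 34: take 34 from right. Merged: [5, 8, 17, 18, 21, 23, 29, 31, 34]
Compare 37 vs 40: take 37 from left. Merged: [5, 8, 17, 18, 21, 23, 29, 31, 34, 37]
Append remaining from right: [40]. Merged: [5, 8, 17, 18, 21, 23, 29, 31, 34, 37, 40]

Final merged array: [5, 8, 17, 18, 21, 23, 29, 31, 34, 37, 40]
Total comparisons: 10

The merged array is [5, 8, 17, 18, 21, 23, 29, 31, 34, 37, 40], requiring 10 comparisons. The merge step runs in O(n) time where n is the total number of elements.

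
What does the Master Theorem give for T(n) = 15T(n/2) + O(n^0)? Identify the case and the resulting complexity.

Master Theorem for T(n) = 15T(n/2) + O(n^0):

a = 15, b = 2, c = 0
log_b(a) = log_2(15) = 3.9069

Case 1: c = 0 < log_2(15) = 3.9069
T(n) = O(n^(log_2 15))

For T(n) = 15T(n/2) + O(n^0): log_2(15) = 3.9069. This is Case 1 of the Master Theorem (c < log_b(a), work dominated by leaves), giving O(n^(log_2 15)).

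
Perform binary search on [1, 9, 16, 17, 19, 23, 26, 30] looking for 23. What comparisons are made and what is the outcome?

Binary search for 23 in [1, 9, 16, 17, 19, 23, 26, 30]:

lo=0, hi=7, mid=3, arr[mid]=17 -> 17 < 23, search right half
lo=4, hi=7, mid=5, arr[mid]=23 -> Found target at index 5!

Binary search finds 23 at index 5 after 2 comparisons. The search repeatedly halves the search space by comparing with the middle element.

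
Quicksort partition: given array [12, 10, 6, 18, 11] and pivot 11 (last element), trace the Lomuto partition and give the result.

Lomuto partition with pivot = 11:

Initial array: [12, 10, 6, 18, 11]

arr[0]=12 > 11: no swap
arr[1]=10 <= 11: swap with position 0, array becomes [10, 12, 6, 18, 11]
arr[2]=6 <= 11: swap with position 1, array becomes [10, 6, 12, 18, 11]
arr[3]=18 > 11: no swap

Place pivot at position 2: [10, 6, 11, 18, 12]
Pivot position: 2

After partitioning with pivot 11, the array becomes [10, 6, 11, 18, 12]. The pivot is placed at index 2. All elements to the left of the pivot are <= 11, and all elements to the right are > 11.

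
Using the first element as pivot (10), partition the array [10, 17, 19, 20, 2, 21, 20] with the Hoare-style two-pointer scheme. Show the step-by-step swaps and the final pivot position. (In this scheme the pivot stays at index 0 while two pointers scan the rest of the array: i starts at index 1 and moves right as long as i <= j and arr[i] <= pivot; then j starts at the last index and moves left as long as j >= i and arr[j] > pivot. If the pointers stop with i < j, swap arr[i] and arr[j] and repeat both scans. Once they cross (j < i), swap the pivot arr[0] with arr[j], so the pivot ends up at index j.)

Hoare-style two-pointer partition with pivot = 10:

Initial array: [10, 17, 19, 20, 2, 21, 20]

Pointers start at i = 1, j = 6.
i stops at index 1 (arr[1]=17 > 10), j stops at index 4 (arr[4]=2 <= 10): swap arr[1] and arr[4], array becomes [10, 2, 19, 20, 17, 21, 20]
i ends at 2, j ends at 1: the pointers have crossed (j < i), so scanning stops.

Swap pivot arr[0] with arr[1] to place pivot at position 1: [2, 10, 19, 20, 17, 21, 20]
Pivot position: 1

After partitioning with pivot 10, the array becomes [2, 10, 19, 20, 17, 21, 20]. The pivot is placed at index 1. All elements to the left of the pivot are <= 10, and all elements to the right are > 10.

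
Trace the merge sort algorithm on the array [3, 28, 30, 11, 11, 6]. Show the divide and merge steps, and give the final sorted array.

Merge sort trace:

Split: [3, 28, 30, 11, 11, 6] -> [3, 28, 30] and [11, 11, 6]
  Split: [3, 28, 30] -> [3] and [28, 30]
    Split: [28, 30] -> [28] and [30]
    Merge: [28] + [30] -> [28, 30]
  Merge: [3] + [28, 30] -> [3, 28, 30]
  Split: [11, 11, 6] -> [11] and [11, 6]
    Split: [11, 6] -> [11] and [6]
    Merge: [11] + [6] -> [6, 11]
  Merge: [11] + [6, 11] -> [6, 11, 11]
Merge: [3, 28, 30] + [6, 11, 11] -> [3, 6, 11, 11, 28, 30]

Final sorted array: [3, 6, 11, 11, 28, 30]

The merge sort proceeds by recursively splitting the array and merging sorted halves.
After all merges, the sorted array is [3, 6, 11, 11, 28, 30].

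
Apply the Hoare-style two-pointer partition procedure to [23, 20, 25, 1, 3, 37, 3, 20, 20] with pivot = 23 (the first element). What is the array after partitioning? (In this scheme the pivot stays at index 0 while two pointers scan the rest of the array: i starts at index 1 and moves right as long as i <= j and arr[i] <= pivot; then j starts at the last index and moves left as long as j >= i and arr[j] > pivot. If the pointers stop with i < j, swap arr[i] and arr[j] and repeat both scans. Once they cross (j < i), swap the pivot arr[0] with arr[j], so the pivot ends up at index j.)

Hoare-style two-pointer partition with pivot = 23:

Initial array: [23, 20, 25, 1, 3, 37, 3, 20, 20]

Pointers start at i = 1, j = 8.
i stops at index 2 (arr[2]=25 > 23), j stops at index 8 (arr[8]=20 <= 23): swap arr[2] and arr[8], array becomes [23, 20, 20, 1, 3, 37, 3, 20, 25]
i stops at index 5 (arr[5]=37 > 23), j stops at index 7 (arr[7]=20 <= 23): swap arr[5] and arr[7], array becomes [23, 20, 20, 1, 3, 20, 3, 37, 25]
i ends at 7, j ends at 6: the pointers have crossed (j < i), so scanning stops.

Swap pivot arr[0] with arr[6] to place pivot at position 6: [3, 20, 20, 1, 3, 20, 23, 37, 25]
Pivot position: 6

After partitioning with pivot 23, the array becomes [3, 20, 20, 1, 3, 20, 23, 37, 25]. The pivot is placed at index 6. All elements to the left of the pivot are <= 23, and all elements to the right are > 23.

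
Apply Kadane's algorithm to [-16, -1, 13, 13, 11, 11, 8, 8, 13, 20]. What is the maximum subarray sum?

Using Kadane's algorithm on [-16, -1, 13, 13, 11, 11, 8, 8, 13, 20]:

Scanning through the array:
Position 1 (value -1): max_ending_here = -1, max_so_far = -1
Position 2 (value 13): max_ending_here = 13, max_so_far = 13
Position 3 (value 13): max_ending_here = 26, max_so_far = 26
Position 4 (value 11): max_ending_here = 37, max_so_far = 37
Position 5 (value 11): max_ending_here = 48, max_so_far = 48
Position 6 (value 8): max_ending_here = 56, max_so_far = 56
Position 7 (value 8): max_ending_here = 64, max_so_far = 64
Position 8 (value 13): max_ending_here = 77, max_so_far = 77
Position 9 (value 20): max_ending_here = 97, max_so_far = 97

Maximum subarray: [13, 13, 11, 11, 8, 8, 13, 20]
Maximum sum: 97

The maximum subarray is [13, 13, 11, 11, 8, 8, 13, 20] with sum 97. This subarray runs from index 2 to index 9.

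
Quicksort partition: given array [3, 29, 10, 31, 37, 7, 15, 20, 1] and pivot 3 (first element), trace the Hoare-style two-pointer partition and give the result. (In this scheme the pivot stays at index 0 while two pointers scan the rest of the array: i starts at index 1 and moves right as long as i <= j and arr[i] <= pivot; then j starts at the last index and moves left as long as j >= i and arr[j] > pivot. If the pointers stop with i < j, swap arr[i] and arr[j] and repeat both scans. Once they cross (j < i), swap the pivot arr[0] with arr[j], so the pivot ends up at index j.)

Hoare-style two-pointer partition with pivot = 3:

Initial array: [3, 29, 10, 31, 37, 7, 15, 20, 1]

Pointers start at i = 1, j = 8.
i stops at index 1 (arr[1]=29 > 3), j stops at index 8 (arr[8]=1 <= 3): swap arr[1] and arr[8], array becomes [3, 1, 10, 31, 37, 7, 15, 20, 29]
i ends at 2, j ends at 1: the pointers have crossed (j < i), so scanning stops.

Swap pivot arr[0] with arr[1] to place pivot at position 1: [1, 3, 10, 31, 37, 7, 15, 20, 29]
Pivot position: 1

After partitioning with pivot 3, the array becomes [1, 3, 10, 31, 37, 7, 15, 20, 29]. The pivot is placed at index 1. All elements to the left of the pivot are <= 3, and all elements to the right are > 3.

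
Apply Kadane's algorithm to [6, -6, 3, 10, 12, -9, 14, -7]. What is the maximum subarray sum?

Using Kadane's algorithm on [6, -6, 3, 10, 12, -9, 14, -7]:

Scanning through the array:
Position 1 (value -6): max_ending_here = 0, max_so_far = 6
Position 2 (value 3): max_ending_here = 3, max_so_far = 6
Position 3 (value 10): max_ending_here = 13, max_so_far = 13
Position 4 (value 12): max_ending_here = 25, max_so_far = 25
Position 5 (value -9): max_ending_here = 16, max_so_far = 25
Position 6 (value 14): max_ending_here = 30, max_so_far = 30
Position 7 (value -7): max_ending_here = 23, max_so_far = 30

Maximum subarray: [6, -6, 3, 10, 12, -9, 14]
Maximum sum: 30

The maximum subarray is [6, -6, 3, 10, 12, -9, 14] with sum 30. This subarray runs from index 0 to index 6.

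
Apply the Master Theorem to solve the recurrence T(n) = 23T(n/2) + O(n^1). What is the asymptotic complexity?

Master Theorem for T(n) = 23T(n/2) + O(n^1):

a = 23, b = 2, c = 1
log_b(a) = log_2(23) = 4.5236

Case 1: c = 1 < log_2(23) = 4.5236
T(n) = O(n^(log_2 23))

For T(n) = 23T(n/2) + O(n^1): log_2(23) = 4.5236. This is Case 1 of the Master Theorem (c < log_b(a), work dominated by leaves), giving O(n^(log_2 23)).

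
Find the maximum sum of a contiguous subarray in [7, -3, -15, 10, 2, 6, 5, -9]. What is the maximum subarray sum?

Using Kadane's algorithm on [7, -3, -15, 10, 2, 6, 5, -9]:

Scanning through the array:
Position 1 (value -3): max_ending_here = 4, max_so_far = 7
Position 2 (value -15): max_ending_here = -11, max_so_far = 7
Position 3 (value 10): max_ending_here = 10, max_so_far = 10
Position 4 (value 2): max_ending_here = 12, max_so_far = 12
Position 5 (value 6): max_ending_here = 18, max_so_far = 18
Position 6 (value 5): max_ending_here = 23, max_so_far = 23
Position 7 (value -9): max_ending_here = 14, max_so_far = 23

Maximum subarray: [10, 2, 6, 5]
Maximum sum: 23

The maximum subarray is [10, 2, 6, 5] with sum 23. This subarray runs from index 3 to index 6.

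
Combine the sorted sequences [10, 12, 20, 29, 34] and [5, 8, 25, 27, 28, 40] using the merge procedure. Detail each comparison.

Merging process:

Compare 10 vs 5: take 5 from right. Merged: [5]
Compare 10 vs 8: take 8 from right. Merged: [5, 8]
Compare 10 vs 25: take 10 from left. Merged: [5, 8, 10]
Compare 12 vs 25: take 12 from left. Merged: [5, 8, 10, 12]
Compare 20 vs 25: take 20 from left. Merged: [5, 8, 10, 12, 20]
Compare 29 vs 25: take 25 from right. Merged: [5, 8, 10, 12, 20, 25]
Compare 29 vs 27: take 27 from right. Merged: [5, 8, 10, 12, 20, 25, 27]
Compare 29 vs 28: take 28 from right. Merged: [5, 8, 10, 12, 20, 25, 27, 28]
Compare 29 vs 40: take 29 from left. Merged: [5, 8, 10, 12, 20, 25, 27, 28, 29]
Compare 34 vs 40: take 34 from left. Merged: [5, 8, 10, 12, 20, 25, 27, 28, 29, 34]
Append remaining from right: [40]. Merged: [5, 8, 10, 12, 20, 25, 27, 28, 29, 34, 40]

Final merged array: [5, 8, 10, 12, 20, 25, 27, 28, 29, 34, 40]
Total comparisons: 10

The merged array is [5, 8, 10, 12, 20, 25, 27, 28, 29, 34, 40], requiring 10 comparisons. The merge step runs in O(n) time where n is the total number of elements.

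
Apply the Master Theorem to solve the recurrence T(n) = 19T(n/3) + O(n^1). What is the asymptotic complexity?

Master Theorem for T(n) = 19T(n/3) + O(n^1):

a = 19, b = 3, c = 1
log_b(a) = log_3(19) = 2.6801

Case 1: c = 1 < log_3(19) = 2.6801
T(n) = O(n^(log_3 19))

For T(n) = 19T(n/3) + O(n^1): log_3(19) = 2.6801. This is Case 1 of the Master Theorem (c < log_b(a), work dominated by leaves), giving O(n^(log_3 19)).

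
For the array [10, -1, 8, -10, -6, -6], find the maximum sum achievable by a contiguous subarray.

Using Kadane's algorithm on [10, -1, 8, -10, -6, -6]:

Scanning through the array:
Position 1 (value -1): max_ending_here = 9, max_so_far = 10
Position 2 (value 8): max_ending_here = 17, max_so_far = 17
Position 3 (value -10): max_ending_here = 7, max_so_far = 17
Position 4 (value -6): max_ending_here = 1, max_so_far = 17
Position 5 (value -6): max_ending_here = -5, max_so_far = 17

Maximum subarray: [10, -1, 8]
Maximum sum: 17

The maximum subarray is [10, -1, 8] with sum 17. This subarray runs from index 0 to index 2.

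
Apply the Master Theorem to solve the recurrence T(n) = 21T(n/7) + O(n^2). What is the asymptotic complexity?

Master Theorem for T(n) = 21T(n/7) + O(n^2):

a = 21, b = 7, c = 2
log_b(a) = log_7(21) = 1.5646

Case 3: c = 2 > log_7(21) = 1.5646
T(n) = O(n^2) = O(n^2)

For T(n) = 21T(n/7) + O(n^2): log_7(21) = 1.5646. This is Case 3 of the Master Theorem (c > log_b(a), work dominated by root), giving O(n^2).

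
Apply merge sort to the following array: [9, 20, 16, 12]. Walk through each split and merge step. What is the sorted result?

Merge sort trace:

Split: [9, 20, 16, 12] -> [9, 20] and [16, 12]
  Split: [9, 20] -> [9] and [20]
  Merge: [9] + [20] -> [9, 20]
  Split: [16, 12] -> [16] and [12]
  Merge: [16] + [12] -> [12, 16]
Merge: [9, 20] + [12, 16] -> [9, 12, 16, 20]

Final sorted array: [9, 12, 16, 20]

The merge sort proceeds by recursively splitting the array and merging sorted halves.
After all merges, the sorted array is [9, 12, 16, 20].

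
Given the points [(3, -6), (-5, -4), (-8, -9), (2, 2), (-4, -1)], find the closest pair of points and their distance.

Computing all pairwise distances among 5 points:

d((3, -6), (-5, -4)) = 8.2462
d((3, -6), (-8, -9)) = 11.4018
d((3, -6), (2, 2)) = 8.0623
d((3, -6), (-4, -1)) = 8.6023
d((-5, -4), (-8, -9)) = 5.831
d((-5, -4), (2, 2)) = 9.2195
d((-5, -4), (-4, -1)) = 3.1623 <-- minimum
d((-8, -9), (2, 2)) = 14.8661
d((-8, -9), (-4, -1)) = 8.9443
d((2, 2), (-4, -1)) = 6.7082

Closest pair: (-5, -4) and (-4, -1) with distance 3.1623

The closest pair is (-5, -4) and (-4, -1) with Euclidean distance 3.1623. For 5 points, brute-force pairwise comparison is shown above. For large n, the divide-and-conquer algorithm (sort by x, recurse on halves, check the dividing strip) achieves O(n log n).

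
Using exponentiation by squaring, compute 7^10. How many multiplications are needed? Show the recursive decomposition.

Computing 7^10 by squaring (build up from 7^1; each line after the first costs one multiplication):

7^1 = 7
7^2 = (7^1)^2 = 7^2 = 49
7^4 = (7^2)^2 = 49^2 = 2401
7^5 = 7 * 7^4 = 7 * 2401 = 16807
7^10 = (7^5)^2 = 16807^2 = 282475249

Result: 282475249
Multiplications needed: 4 (4 lines after 7^1)

7^10 = 282475249. Using exponentiation by squaring, this requires 4 multiplications. The key idea: if the exponent is even, square the half-power; if odd, multiply by the base once.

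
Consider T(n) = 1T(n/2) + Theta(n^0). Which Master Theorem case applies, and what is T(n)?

Master Theorem for T(n) = 1T(n/2) + O(n^0):

a = 1, b = 2, c = 0
log_b(a) = log_2(1) = 0.0000

Case 2: c = 0 = log_2(1) = 0.0000
T(n) = O(n^0 log n) = O(log n)

For T(n) = 1T(n/2) + O(n^0): log_2(1) = 0.0000. This is Case 2 of the Master Theorem (c = log_b(a), equal work at all levels), giving O(log n).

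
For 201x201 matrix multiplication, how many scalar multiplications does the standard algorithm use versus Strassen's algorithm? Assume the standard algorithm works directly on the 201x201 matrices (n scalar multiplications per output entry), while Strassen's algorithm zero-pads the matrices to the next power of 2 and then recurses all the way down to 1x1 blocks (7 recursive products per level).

Matrix multiplication for 201x201 matrices:

Strassen's algorithm requires power-of-2 dimensions. Pad 201x201 to 256x256 (next power of 2).

Standard algorithm: 201^3 = 8120601 multiplications
Strassen's algorithm: 7^(log2(256)) = 7^8 = 5764801 multiplications
Savings: 8120601 - 5764801 = 2355800 multiplications

Standard: 8120601 multiplications (201^3). Strassen: 5764801 multiplications (7^8, after padding to 256x256). Strassen reduces 8 recursive multiplications to 7 at each level.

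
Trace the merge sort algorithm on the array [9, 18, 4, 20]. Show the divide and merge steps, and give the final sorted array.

Merge sort trace:

Split: [9, 18, 4, 20] -> [9, 18] and [4, 20]
  Split: [9, 18] -> [9] and [18]
  Merge: [9] + [18] -> [9, 18]
  Split: [4, 20] -> [4] and [20]
  Merge: [4] + [20] -> [4, 20]
Merge: [9, 18] + [4, 20] -> [4, 9, 18, 20]

Final sorted array: [4, 9, 18, 20]

The merge sort proceeds by recursively splitting the array and merging sorted halves.
After all merges, the sorted array is [4, 9, 18, 20].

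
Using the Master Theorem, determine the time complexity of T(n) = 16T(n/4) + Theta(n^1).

Master Theorem for T(n) = 16T(n/4) + O(n^1):

a = 16, b = 4, c = 1
log_b(a) = log_4(16) = 2.0000

Case 1: c = 1 < log_4(16) = 2.0000
T(n) = O(n^(log_4 16)) = O(n^2)

For T(n) = 16T(n/4) + O(n^1): log_4(16) = 2.0000. This is Case 1 of the Master Theorem (c < log_b(a), work dominated by leaves), giving O(n^2).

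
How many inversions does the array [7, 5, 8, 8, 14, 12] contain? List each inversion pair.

Finding inversions in [7, 5, 8, 8, 14, 12]:

(0, 1): arr[0]=7 > arr[1]=5
(4, 5): arr[4]=14 > arr[5]=12

Total inversions: 2

The array has 2 inversion(s): (0,1), (4,5). Each pair (i,j) satisfies i < j and arr[i] > arr[j].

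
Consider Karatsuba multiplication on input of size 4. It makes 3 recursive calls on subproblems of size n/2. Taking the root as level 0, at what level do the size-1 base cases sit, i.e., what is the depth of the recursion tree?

For divide and conquer with division factor 2:

Problem sizes at each level:
Level 0: 4
Level 1: 2
Level 2: 1

The root is level 0 and the size-1 base case is level 2 (the tree spans levels 0 through 2, i.e. 3 levels counting the root), so the depth is the number of divisions: log_2(4) = 2

The recursion tree depth is log_2(4) = 2. At each level, the problem size is divided by 2, so it takes 2 divisions to reduce to a base case of size 1. The algorithm makes 3 recursive calls at each level.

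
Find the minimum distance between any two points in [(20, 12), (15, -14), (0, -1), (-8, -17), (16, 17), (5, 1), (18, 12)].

Computing all pairwise distances among 7 points:

d((20, 12), (15, -14)) = 26.4764
d((20, 12), (0, -1)) = 23.8537
d((20, 12), (-8, -17)) = 40.3113
d((20, 12), (16, 17)) = 6.4031
d((20, 12), (5, 1)) = 18.6011
d((20, 12), (18, 12)) = 2.0 <-- minimum
d((15, -14), (0, -1)) = 19.8494
d((15, -14), (-8, -17)) = 23.1948
d((15, -14), (16, 17)) = 31.0161
d((15, -14), (5, 1)) = 18.0278
d((15, -14), (18, 12)) = 26.1725
d((0, -1), (-8, -17)) = 17.8885
d((0, -1), (16, 17)) = 24.0832
d((0, -1), (5, 1)) = 5.3852
d((0, -1), (18, 12)) = 22.2036
d((-8, -17), (16, 17)) = 41.6173
d((-8, -17), (5, 1)) = 22.2036
d((-8, -17), (18, 12)) = 38.9487
d((16, 17), (5, 1)) = 19.4165
d((16, 17), (18, 12)) = 5.3852
d((5, 1), (18, 12)) = 17.0294

Closest pair: (20, 12) and (18, 12) with distance 2.0

The closest pair is (20, 12) and (18, 12) with Euclidean distance 2.0. For 7 points, brute-force pairwise comparison is shown above. For large n, the divide-and-conquer algorithm (sort by x, recurse on halves, check the dividing strip) achieves O(n log n).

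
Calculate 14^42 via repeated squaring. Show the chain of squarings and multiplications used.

Computing 14^42 by squaring (build up from 14^1; each line after the first costs one multiplication):

14^1 = 14
14^2 = (14^1)^2 = 14^2 = 196
14^4 = (14^2)^2 = 196^2 = 38416
14^5 = 14 * 14^4 = 14 * 38416 = 537824
14^10 = (14^5)^2 = 537824^2 = 289254654976
14^20 = (14^10)^2 = 289254654976^2 = 83668255425284801560576
14^21 = 14 * 14^20 = 14 * 83668255425284801560576 = 1171355575953987221848064
14^42 = (14^21)^2 = 1171355575953987221848064^2 = 1372073885318497127491074758162987278899500548096

Result: 1372073885318497127491074758162987278899500548096
Multiplications needed: 7 (7 lines after 14^1)

14^42 = 1372073885318497127491074758162987278899500548096. Using exponentiation by squaring, this requires 7 multiplications. The key idea: if the exponent is even, square the half-power; if odd, multiply by the base once.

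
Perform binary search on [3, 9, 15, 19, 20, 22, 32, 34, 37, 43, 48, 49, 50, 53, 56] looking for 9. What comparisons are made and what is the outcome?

Binary search for 9 in [3, 9, 15, 19, 20, 22, 32, 34, 37, 43, 48, 49, 50, 53, 56]:

lo=0, hi=14, mid=7, arr[mid]=34 -> 34 > 9, search left half
lo=0, hi=6, mid=3, arr[mid]=19 -> 19 > 9, search left half
lo=0, hi=2, mid=1, arr[mid]=9 -> Found target at index 1!

Binary search finds 9 at index 1 after 3 comparisons. The search repeatedly halves the search space by comparing with the middle element.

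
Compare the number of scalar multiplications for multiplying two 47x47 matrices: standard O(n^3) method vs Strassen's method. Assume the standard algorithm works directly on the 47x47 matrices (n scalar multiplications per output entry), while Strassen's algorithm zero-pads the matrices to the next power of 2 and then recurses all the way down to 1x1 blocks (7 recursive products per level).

Matrix multiplication for 47x47 matrices:

Strassen's algorithm requires power-of-2 dimensions. Pad 47x47 to 64x64 (next power of 2).

Standard algorithm: 47^3 = 103823 multiplications
Strassen's algorithm: 7^(log2(64)) = 7^6 = 117649 multiplications
Difference: 103823 - 117649 = -13826 (Strassen uses MORE here due to padding overhead — for small or just-over-power-of-2 n, padding can outweigh the per-level savings)

Standard: 103823 multiplications (47^3). Strassen: 117649 multiplications (7^6, after padding to 64x64). Strassen reduces 8 recursive multiplications to 7 at each level.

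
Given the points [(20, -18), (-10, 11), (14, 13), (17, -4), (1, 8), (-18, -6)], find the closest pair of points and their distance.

Computing all pairwise distances among 6 points:

d((20, -18), (-10, 11)) = 41.7253
d((20, -18), (14, 13)) = 31.5753
d((20, -18), (17, -4)) = 14.3178
d((20, -18), (1, 8)) = 32.2025
d((20, -18), (-18, -6)) = 39.8497
d((-10, 11), (14, 13)) = 24.0832
d((-10, 11), (17, -4)) = 30.8869
d((-10, 11), (1, 8)) = 11.4018 <-- minimum
d((-10, 11), (-18, -6)) = 18.7883
d((14, 13), (17, -4)) = 17.2627
d((14, 13), (1, 8)) = 13.9284
d((14, 13), (-18, -6)) = 37.2156
d((17, -4), (1, 8)) = 20.0
d((17, -4), (-18, -6)) = 35.0571
d((1, 8), (-18, -6)) = 23.6008

Closest pair: (-10, 11) and (1, 8) with distance 11.4018

The closest pair is (-10, 11) and (1, 8) with Euclidean distance 11.4018. For 6 points, brute-force pairwise comparison is shown above. For large n, the divide-and-conquer algorithm (sort by x, recurse on halves, check the dividing strip) achieves O(n log n).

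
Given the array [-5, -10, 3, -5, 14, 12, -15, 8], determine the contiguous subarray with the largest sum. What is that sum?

Using Kadane's algorithm on [-5, -10, 3, -5, 14, 12, -15, 8]:

Scanning through the array:
Position 1 (value -10): max_ending_here = -10, max_so_far = -5
Position 2 (value 3): max_ending_here = 3, max_so_far = 3
Position 3 (value -5): max_ending_here = -2, max_so_far = 3
Position 4 (value 14): max_ending_here = 14, max_so_far = 14
Position 5 (value 12): max_ending_here = 26, max_so_far = 26
Position 6 (value -15): max_ending_here = 11, max_so_far = 26
Position 7 (value 8): max_ending_here = 19, max_so_far = 26

Maximum subarray: [14, 12]
Maximum sum: 26

The maximum subarray is [14, 12] with sum 26. This subarray runs from index 4 to index 5.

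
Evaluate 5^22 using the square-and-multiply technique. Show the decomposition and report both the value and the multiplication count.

Computing 5^22 by squaring (build up from 5^1; each line after the first costs one multiplication):

5^1 = 5
5^2 = (5^1)^2 = 5^2 = 25
5^4 = (5^2)^2 = 25^2 = 625
5^5 = 5 * 5^4 = 5 * 625 = 3125
5^10 = (5^5)^2 = 3125^2 = 9765625
5^11 = 5 * 5^10 = 5 * 9765625 = 48828125
5^22 = (5^11)^2 = 48828125^2 = 2384185791015625

Result: 2384185791015625
Multiplications needed: 6 (6 lines after 5^1)

5^22 = 2384185791015625. Using exponentiation by squaring, this requires 6 multiplications. The key idea: if the exponent is even, square the half-power; if odd, multiply by the base once.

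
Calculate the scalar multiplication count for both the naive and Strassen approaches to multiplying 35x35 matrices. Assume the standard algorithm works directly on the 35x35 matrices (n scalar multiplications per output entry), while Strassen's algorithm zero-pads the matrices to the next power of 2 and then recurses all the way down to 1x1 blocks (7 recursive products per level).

Matrix multiplication for 35x35 matrices:

Strassen's algorithm requires power-of-2 dimensions. Pad 35x35 to 64x64 (next power of 2).

Standard algorithm: 35^3 = 42875 multiplications
Strassen's algorithm: 7^(log2(64)) = 7^6 = 117649 multiplications
Difference: 42875 - 117649 = -74774 (Strassen uses MORE here due to padding overhead — for small or just-over-power-of-2 n, padding can outweigh the per-level savings)

Standard: 42875 multiplications (35^3). Strassen: 117649 multiplications (7^6, after padding to 64x64). Strassen reduces 8 recursive multiplications to 7 at each level.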